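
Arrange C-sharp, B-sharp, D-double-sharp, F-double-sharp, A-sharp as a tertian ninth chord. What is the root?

B-sharp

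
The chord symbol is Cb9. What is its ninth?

D♭

Cb9 is built on C♭; its 9th is a major 9th above the root.
A second above C uses the letter D, and the major 9th above C♭ is D♭.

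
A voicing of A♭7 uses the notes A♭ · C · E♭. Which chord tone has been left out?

G♭

The full A♭7 chord is A♭, C, E♭, G♭.
Comparing with the voicing, the minor 7th (7th) — G♭ — is absent.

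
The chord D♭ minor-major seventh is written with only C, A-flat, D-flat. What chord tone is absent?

The full D♭ minor-major seventh chord is D-flat, F-flat, A-flat, C.
Comparing with the voicing, the minor 3rd (3rd) — F-flat — is absent.

F-flat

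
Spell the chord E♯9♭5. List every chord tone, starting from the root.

E♯ G𝄪 B D♯ F𝄪

E♯9♭5: dominant ninth flat five on E♯.
root → E♯
3rd (major 3rd) → G𝄪
5th (diminished 5th) → B
7th (minor 7th) → D♯
9th (major 9th) → F𝄪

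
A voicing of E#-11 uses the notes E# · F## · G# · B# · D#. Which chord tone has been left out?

A#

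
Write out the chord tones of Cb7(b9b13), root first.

Root Cb, quality dominant seventh flat nine flat thirteen:
- root: Cb
- major 3rd: Eb
- perfect 5th: Gb
- minor 7th: Bbb
- minor 9th: Dbb
- minor 13th: Abb

Cb – Eb – Gb – Bbb – Dbb – Abb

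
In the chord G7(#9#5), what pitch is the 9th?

A#

Root of G7(#9#5) = G. The 9th is an augmented 9th: G up an augmented 9th → A#.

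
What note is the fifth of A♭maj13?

Eb

A♭maj13 is built on Ab; its 5th is a perfect 5th above the root.
A fifth above A uses the letter E, and the perfect 5th above Ab is Eb.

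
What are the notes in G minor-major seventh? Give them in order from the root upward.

G minor-major seventh is a minor-major seventh built on G.
Root: G
Minor 3rd (3rd): Bb
Perfect 5th (5th): D
Major 7th (7th): F#

G, Bb, D, F#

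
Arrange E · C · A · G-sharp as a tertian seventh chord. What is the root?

A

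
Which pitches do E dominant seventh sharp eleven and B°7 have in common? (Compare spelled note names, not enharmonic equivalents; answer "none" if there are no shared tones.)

B, D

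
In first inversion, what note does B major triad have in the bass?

D-sharp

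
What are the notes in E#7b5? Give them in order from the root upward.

E#7b5: dominant seventh flat five on E#.
E# — root
G## — major 3rd
B — diminished 5th
D# — minor 7th

E# G## B D#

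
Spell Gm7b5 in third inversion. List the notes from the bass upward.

F G B♭ D♭

Gm7b5 = G–B♭–D♭–F; third inversion → seventh (F) lowest.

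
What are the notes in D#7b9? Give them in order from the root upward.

Root D#, quality dominant seventh flat nine:
Root: D#
Major 3rd (3rd): F##
Perfect 5th (5th): A#
Minor 7th (7th): C#
Minor 9th (9th): E

D#, F##, A#, C#, E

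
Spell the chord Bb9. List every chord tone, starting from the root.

Bb, D, F, Ab, C

Bb9 is a dominant ninth built on Bb.
Bb — root
D — major 3rd
F — perfect 5th
Ab — minor 7th
C — major 9th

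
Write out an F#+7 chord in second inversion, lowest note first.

C##, E, F#, A#

F#+7 = F#–A#–C##–E; second inversion → fifth (C##) lowest.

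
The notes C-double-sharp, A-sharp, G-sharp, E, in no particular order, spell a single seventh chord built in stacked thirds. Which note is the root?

Stacking in thirds gives A-sharp – C-double-sharp – E – G-sharp, so A-sharp is the root — A-sharp dominant seventh flat five.

A-sharp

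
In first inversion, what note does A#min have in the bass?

A#min = A#–C#–E#. First inversion → third in the bass = C#.

C#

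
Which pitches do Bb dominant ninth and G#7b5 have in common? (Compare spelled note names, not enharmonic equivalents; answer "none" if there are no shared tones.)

D

Bb dominant ninth = Bb, D, F, Ab, C.
G#7b5 = G#, B#, D, F#.
Shared: D.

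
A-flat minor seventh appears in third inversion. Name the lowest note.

G-flat

A-flat minor seventh = A-flat–C-flat–E-flat–G-flat. Third inversion → seventh in the bass = G-flat.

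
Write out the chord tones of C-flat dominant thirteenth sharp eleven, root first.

C-flat, E-flat, G-flat, B-double-flat, D-flat, F, A-flat

C-flat dominant thirteenth sharp eleven is a dominant thirteenth sharp eleven built on C-flat.
root → C-flat
3rd (major 3rd) → E-flat
5th (perfect 5th) → G-flat
7th (minor 7th) → B-double-flat
9th (major 9th) → D-flat
11th (augmented 11th) → F
13th (major 13th) → A-flat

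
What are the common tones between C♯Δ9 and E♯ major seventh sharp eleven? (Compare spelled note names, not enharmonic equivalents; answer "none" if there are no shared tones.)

E♯ B♯

C♯Δ9 = C♯, E♯, G♯, B♯, D♯.
E♯ major seventh sharp eleven = E♯, G𝄪, B♯, D𝄪, A𝄪.
Shared: E♯, B♯.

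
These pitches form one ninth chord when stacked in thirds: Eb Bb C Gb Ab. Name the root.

Arranged so that each adjacent pair is a third by letter name: Ab – C – Eb – Gb – Bb.
The bottom of that stack, Ab, is the root (this is Ab dominant ninth).

Ab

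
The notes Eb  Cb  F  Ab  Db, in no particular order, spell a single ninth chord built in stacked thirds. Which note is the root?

Db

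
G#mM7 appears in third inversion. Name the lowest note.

G#mM7 in root position is G#–B–D#–F##.
Third inversion places the seventh in the bass, which is F##.

F##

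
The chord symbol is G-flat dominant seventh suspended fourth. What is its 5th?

Root of G-flat dominant seventh suspended fourth = G-flat. The 5th is a perfect 5th: G-flat up a perfect 5th → D-flat.

D-flat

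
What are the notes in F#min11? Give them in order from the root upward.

F#min11: minor eleventh on F#.
F# — root
A — minor 3rd
C# — perfect 5th
E — minor 7th
G# — major 9th
B — perfect 11th

F#, A, C#, E, G#, B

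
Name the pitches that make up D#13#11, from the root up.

D#  F##  A#  C#  E#  G##  B#

D#13#11 is a dominant thirteenth sharp eleven built on D#.
- root: D#
- major 3rd: F##
- perfect 5th: A#
- minor 7th: C#
- major 9th: E#
- augmented 11th: G##
- major 13th: B#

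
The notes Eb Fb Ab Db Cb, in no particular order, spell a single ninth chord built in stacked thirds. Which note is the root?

Db

Stacking in thirds gives Db – Fb – Ab – Cb – Eb, so Db is the root — Db minor ninth.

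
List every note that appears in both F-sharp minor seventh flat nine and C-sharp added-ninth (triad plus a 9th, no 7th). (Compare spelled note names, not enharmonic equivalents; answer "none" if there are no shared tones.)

C-sharp

F-sharp minor seventh flat nine: F-sharp A C-sharp E G
C-sharp added-ninth: C-sharp E-sharp G-sharp D-sharp
Common to both → C-sharp.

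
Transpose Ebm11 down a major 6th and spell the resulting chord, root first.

Gb  Bbb  Db  Fb  Ab  Cb

A major 6th down from Eb is Gb, so the new chord is Gb minor eleventh.
root → Gb
3rd (minor 3rd) → Bbb
5th (perfect 5th) → Db
7th (minor 7th) → Fb
9th (major 9th) → Ab
11th (perfect 11th) → Cb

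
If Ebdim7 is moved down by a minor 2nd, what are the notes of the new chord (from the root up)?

D  F  A♭  C♭

E♭ down a minor 2nd → D. New chord: D diminished seventh.
Root: D
Minor 3rd (3rd): F
Diminished 5th (5th): A♭
Diminished 7th (7th): C♭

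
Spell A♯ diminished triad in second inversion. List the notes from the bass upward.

A♯ diminished triad = A-sharp–C-sharp–E; second inversion → fifth (E) lowest.

E, A-sharp, C-sharp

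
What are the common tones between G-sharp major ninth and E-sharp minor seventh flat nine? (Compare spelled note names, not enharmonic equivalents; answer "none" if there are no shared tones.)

G-sharp major ninth: G-sharp B-sharp D-sharp F-double-sharp A-sharp
E-sharp minor seventh flat nine: E-sharp G-sharp B-sharp D-sharp F-sharp
Common to both → G-sharp, B-sharp, D-sharp.

G-sharp  B-sharp  D-sharp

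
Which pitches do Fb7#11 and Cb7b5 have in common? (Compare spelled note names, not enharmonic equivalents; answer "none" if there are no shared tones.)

Cb

Fb7#11: Fb Ab Cb Ebb Bb
Cb7b5: Cb Eb Gbb Bbb
Common to both → Cb.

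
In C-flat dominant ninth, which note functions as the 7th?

C-flat dominant ninth is built on C-flat; its 7th is a minor 7th above the root.
A seventh above C uses the letter B, and the minor 7th above C-flat is B-double-flat.

B-double-flat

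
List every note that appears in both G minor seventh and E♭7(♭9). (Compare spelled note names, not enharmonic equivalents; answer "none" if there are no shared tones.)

G minor seventh = G, Bb, D, F.
E♭7(♭9) = Eb, G, Bb, Db, Fb.
Shared: G, Bb.

G, Bb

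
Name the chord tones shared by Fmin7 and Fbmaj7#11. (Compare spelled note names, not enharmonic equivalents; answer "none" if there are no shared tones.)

Fmin7 = F, Ab, C, Eb.
Fbmaj7#11 = Fb, Ab, Cb, Eb, Bb.
Shared: Ab, Eb.

Ab, Eb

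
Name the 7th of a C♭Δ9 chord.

Bb

Root of C♭Δ9 = Cb. The 7th is a major 7th: Cb up a major 7th → Bb.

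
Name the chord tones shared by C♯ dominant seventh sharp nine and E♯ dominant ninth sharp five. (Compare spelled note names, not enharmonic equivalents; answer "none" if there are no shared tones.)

C♯ dominant seventh sharp nine = C-sharp, E-sharp, G-sharp, B, D-double-sharp.
E♯ dominant ninth sharp five = E-sharp, G-double-sharp, B-double-sharp, D-sharp, F-double-sharp.
Shared: E-sharp.

E-sharp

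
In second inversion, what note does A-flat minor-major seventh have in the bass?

E-flat

A-flat minor-major seventh in root position is A-flat–C-flat–E-flat–G.
Second inversion places the fifth in the bass, which is E-flat.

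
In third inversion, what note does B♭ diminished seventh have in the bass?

B♭ diminished seventh in root position is Bb–Db–Fb–Abb.
Third inversion places the seventh in the bass, which is Abb.

Abb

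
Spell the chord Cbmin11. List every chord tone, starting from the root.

Cb, Ebb, Gb, Bbb, Db, Fb

Root Cb, quality minor eleventh:
Cb — root
Ebb — minor 3rd
Gb — perfect 5th
Bbb — minor 7th
Db — major 9th
Fb — perfect 11th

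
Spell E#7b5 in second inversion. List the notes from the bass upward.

In root position, E#7b5 is E♯–G𝄪–B–D♯.
Second inversion puts the fifth (B) in the bass.

B, D♯, E♯, G𝄪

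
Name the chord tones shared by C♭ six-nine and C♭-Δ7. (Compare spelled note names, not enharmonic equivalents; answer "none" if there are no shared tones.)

Cb, Gb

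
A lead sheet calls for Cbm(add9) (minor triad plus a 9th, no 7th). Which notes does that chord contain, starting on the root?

Cb Ebb Gb Db

Root Cb, quality minor added-ninth:
- root: Cb
- minor 3rd: Ebb
- perfect 5th: Gb
- major 9th: Db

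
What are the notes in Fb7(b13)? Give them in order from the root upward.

Fb – Ab – Cb – Ebb – Dbb

Fb7(b13): dominant seventh flat thirteen on Fb.
Fb — root
Ab — major 3rd
Cb — perfect 5th
Ebb — minor 7th
Dbb — minor 13th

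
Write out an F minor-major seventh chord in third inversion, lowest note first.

F minor-major seventh = F–Ab–C–E; third inversion → seventh (E) lowest.

E F Ab C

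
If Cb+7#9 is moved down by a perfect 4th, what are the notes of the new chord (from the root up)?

G♭, B♭, D, F♭, A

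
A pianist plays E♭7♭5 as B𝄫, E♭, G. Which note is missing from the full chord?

The full E♭7♭5 chord is E♭, G, B𝄫, D♭.
Comparing with the voicing, the minor 7th (7th) — D♭ — is absent.

D♭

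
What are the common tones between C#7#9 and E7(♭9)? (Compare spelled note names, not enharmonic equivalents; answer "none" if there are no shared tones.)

G#  B

C#7#9: C# E# G# B D##
E7(♭9): E G# B D F
Common to both → G#, B.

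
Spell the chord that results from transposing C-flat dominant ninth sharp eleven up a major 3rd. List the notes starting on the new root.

C-flat up a major 3rd → E-flat. New chord: E-flat dominant ninth sharp eleven.
root → E-flat
3rd (major 3rd) → G
5th (perfect 5th) → B-flat
7th (minor 7th) → D-flat
9th (major 9th) → F
11th (augmented 11th) → A

E-flat  G  B-flat  D-flat  F  A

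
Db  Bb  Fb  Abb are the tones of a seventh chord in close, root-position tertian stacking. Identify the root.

Stacking in thirds gives Bb – Db – Fb – Abb, so Bb is the root — Bb diminished seventh.

Bb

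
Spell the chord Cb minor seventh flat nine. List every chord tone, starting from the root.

Cb minor seventh flat nine: minor seventh flat nine on C-flat.
C-flat — root
E-double-flat — minor 3rd
G-flat — perfect 5th
B-double-flat — minor 7th
D-double-flat — minor 9th

C-flat, E-double-flat, G-flat, B-double-flat, D-double-flat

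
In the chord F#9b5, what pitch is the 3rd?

Root of F#9b5 = F♯. The 3rd is a major 3rd: F♯ up a major 3rd → A♯.

A♯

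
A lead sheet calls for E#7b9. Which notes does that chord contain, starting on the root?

E#7b9: dominant seventh flat nine on E#.
root → E#
3rd (major 3rd) → G##
5th (perfect 5th) → B#
7th (minor 7th) → D#
9th (minor 9th) → F#

E# G## B# D# F#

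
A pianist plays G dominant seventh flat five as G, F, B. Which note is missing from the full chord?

Db

G dominant seventh flat five = G, B, Db, F. The voicing lacks the 5th (diminished 5th), Db.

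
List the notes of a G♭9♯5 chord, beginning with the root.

G♭, B♭, D, F♭, A♭

G♭9♯5 is a dominant ninth sharp five built on G♭.
Root: G♭
Major 3rd (3rd): B♭
Augmented 5th (5th): D
Minor 7th (7th): F♭
Major 9th (9th): A♭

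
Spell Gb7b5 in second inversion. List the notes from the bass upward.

Dbb  Fb  Gb  Bb

In root position, Gb7b5 is Gb–Bb–Dbb–Fb.
Second inversion puts the fifth (Dbb) in the bass.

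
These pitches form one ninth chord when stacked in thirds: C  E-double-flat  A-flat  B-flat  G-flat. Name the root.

A-flat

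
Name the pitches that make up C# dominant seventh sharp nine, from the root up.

Root C-sharp, quality dominant seventh sharp nine:
root → C-sharp
3rd (major 3rd) → E-sharp
5th (perfect 5th) → G-sharp
7th (minor 7th) → B
9th (augmented 9th) → D-double-sharp

C-sharp  E-sharp  G-sharp  B  D-double-sharp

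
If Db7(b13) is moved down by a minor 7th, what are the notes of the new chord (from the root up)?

Eb, G, Bb, Db, Cb

Transposed root: Db → Eb (minor 7th down). So we spell Eb dominant seventh flat thirteen:
- root: Eb
- major 3rd: G
- perfect 5th: Bb
- minor 7th: Db
- minor 13th: Cb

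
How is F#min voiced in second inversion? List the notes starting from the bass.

C# – F# – A

F#min = F#–A–C#; second inversion → fifth (C#) lowest.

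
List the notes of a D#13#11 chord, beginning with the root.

D#  F##  A#  C#  E#  G##  B#

D#13#11 is a dominant thirteenth sharp eleven built on D#.
Root: D#
Major 3rd (3rd): F##
Perfect 5th (5th): A#
Minor 7th (7th): C#
Major 9th (9th): E#
Augmented 11th (11th): G##
Major 13th (13th): B#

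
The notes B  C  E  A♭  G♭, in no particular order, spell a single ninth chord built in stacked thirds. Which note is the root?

Arranged so that each adjacent pair is a third by letter name: A♭ – C – E – G♭ – B.
The bottom of that stack, A♭, is the root (this is A♭ dominant seventh sharp nine sharp five).

A♭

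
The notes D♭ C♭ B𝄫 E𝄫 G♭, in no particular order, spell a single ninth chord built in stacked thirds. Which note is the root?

C♭

Stacking in thirds gives C♭ – E𝄫 – G♭ – B𝄫 – D♭, so C♭ is the root — C♭ minor ninth.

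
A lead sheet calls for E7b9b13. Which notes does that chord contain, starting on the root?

E7b9b13: dominant seventh flat nine flat thirteen on E.
E — root
G# — major 3rd
B — perfect 5th
D — minor 7th
F — minor 9th
C — minor 13th

E – G# – B – D – F – C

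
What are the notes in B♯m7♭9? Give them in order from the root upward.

B♯m7♭9 is a minor seventh flat nine built on B#.
Root: B#
Minor 3rd (3rd): D#
Perfect 5th (5th): F##
Minor 7th (7th): A#
Minor 9th (9th): C#

B#, D#, F##, A#, C#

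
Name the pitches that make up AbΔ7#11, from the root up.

Ab, C, Eb, G, D

Root Ab, quality major seventh sharp eleven:
root → Ab
3rd (major 3rd) → C
5th (perfect 5th) → Eb
7th (major 7th) → G
11th (augmented 11th) → D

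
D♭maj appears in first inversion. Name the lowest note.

D♭maj = Db–F–Ab. First inversion → third in the bass = F.

F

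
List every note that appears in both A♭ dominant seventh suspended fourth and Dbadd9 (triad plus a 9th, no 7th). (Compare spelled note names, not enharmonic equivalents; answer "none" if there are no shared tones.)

A♭, D♭, E♭

A♭ dominant seventh suspended fourth = A♭, D♭, E♭, G♭.
Dbadd9 = D♭, F, A♭, E♭.
Shared: A♭, D♭, E♭.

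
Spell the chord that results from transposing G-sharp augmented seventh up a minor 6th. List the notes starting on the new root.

E – G♯ – B♯ – D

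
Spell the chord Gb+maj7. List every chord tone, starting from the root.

Gb+maj7: augmented major seventh on Gb.
Gb — root
Bb — major 3rd
D — augmented 5th
F — major 7th

Gb – Bb – D – F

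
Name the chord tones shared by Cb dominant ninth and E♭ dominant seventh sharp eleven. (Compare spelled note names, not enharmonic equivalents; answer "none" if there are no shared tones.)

E-flat, D-flat

Cb dominant ninth: C-flat E-flat G-flat B-double-flat D-flat
E♭ dominant seventh sharp eleven: E-flat G B-flat D-flat A
Common to both → E-flat, D-flat.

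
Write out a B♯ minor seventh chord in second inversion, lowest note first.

B♯ minor seventh = B♯–D♯–F𝄪–A♯; second inversion → fifth (F𝄪) lowest.

F𝄪 A♯ B♯ D♯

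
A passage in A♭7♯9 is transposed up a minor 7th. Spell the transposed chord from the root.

Transposed root: Ab → Gb (minor 7th up). So we spell Gb dominant seventh sharp nine:
- root: Gb
- major 3rd: Bb
- perfect 5th: Db
- minor 7th: Fb
- augmented 9th: A

Gb  Bb  Db  Fb  A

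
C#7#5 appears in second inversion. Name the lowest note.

C#7#5 = C#–E#–G##–B. Second inversion → fifth in the bass = G##.

G##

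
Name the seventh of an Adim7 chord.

Adim7 is built on A; its 7th is a diminished 7th above the root.
A seventh above A uses the letter G, and the diminished 7th above A is G♭.

G♭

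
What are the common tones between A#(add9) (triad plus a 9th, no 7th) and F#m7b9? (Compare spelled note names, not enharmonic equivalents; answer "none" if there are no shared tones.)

A#(add9) = A#, C##, E#, B#.
F#m7b9 = F#, A, C#, E, G.
Shared: none.

none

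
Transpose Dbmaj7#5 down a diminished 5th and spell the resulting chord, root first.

Transposed root: Db → G (diminished 5th down). So we spell G augmented major seventh:
- root: G
- major 3rd: B
- augmented 5th: D#
- major 7th: F#

G  B  D#  F#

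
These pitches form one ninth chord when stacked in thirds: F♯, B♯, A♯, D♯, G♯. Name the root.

G♯

Stacking in thirds gives G♯ – B♯ – D♯ – F♯ – A♯, so G♯ is the root — G♯ dominant ninth.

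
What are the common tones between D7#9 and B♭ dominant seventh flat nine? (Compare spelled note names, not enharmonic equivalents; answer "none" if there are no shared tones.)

D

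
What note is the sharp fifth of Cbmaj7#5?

G

Cbmaj7#5 is built on Cb; its 5th is an augmented 5th above the root.
A fifth above C uses the letter G, and the augmented 5th above Cb is G.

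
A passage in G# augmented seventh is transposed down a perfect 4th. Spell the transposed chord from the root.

Transposed root: G-sharp → D-sharp (perfect 4th down). So we spell D-sharp augmented seventh:
- root: D-sharp
- major 3rd: F-double-sharp
- augmented 5th: A-double-sharp
- minor 7th: C-sharp

D-sharp  F-double-sharp  A-double-sharp  C-sharp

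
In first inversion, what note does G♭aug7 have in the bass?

G♭aug7 = Gb–Bb–D–Fb. First inversion → third in the bass = Bb.

Bb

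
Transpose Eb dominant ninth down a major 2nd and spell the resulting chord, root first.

A major 2nd down from Eb is Db, so the new chord is Db dominant ninth.
Db — root
F — major 3rd
Ab — perfect 5th
Cb — minor 7th
Eb — major 9th

Db  F  Ab  Cb  Eb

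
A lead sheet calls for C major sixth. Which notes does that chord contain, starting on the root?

C major sixth: major sixth on C.
root → C
3rd (major 3rd) → E
5th (perfect 5th) → G
6th (major 6th) → A

C – E – G – A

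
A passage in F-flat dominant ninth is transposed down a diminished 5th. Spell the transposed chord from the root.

Bb – D – F – Ab – C

Fb down a diminished 5th → Bb. New chord: Bb dominant ninth.
root → Bb
3rd (major 3rd) → D
5th (perfect 5th) → F
7th (minor 7th) → Ab
9th (major 9th) → C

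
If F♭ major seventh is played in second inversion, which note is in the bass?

F♭ major seventh = Fb–Ab–Cb–Eb. Second inversion → fifth in the bass = Cb.

Cb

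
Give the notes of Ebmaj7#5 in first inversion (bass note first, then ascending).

Ebmaj7#5 = Eb–G–B–D; first inversion → third (G) lowest.

G, B, D, Eb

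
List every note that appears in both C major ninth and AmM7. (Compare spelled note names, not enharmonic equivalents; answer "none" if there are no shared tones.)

C major ninth: C E G B D
AmM7: A C E G#
Common to both → C, E.

C, E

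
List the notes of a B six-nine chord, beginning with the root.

B six-nine: six-nine on B.
- root: B
- major 3rd: D-sharp
- perfect 5th: F-sharp
- major 6th: G-sharp
- major 9th: C-sharp

B – D-sharp – F-sharp – G-sharp – C-sharp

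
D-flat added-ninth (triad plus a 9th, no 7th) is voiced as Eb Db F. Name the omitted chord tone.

Ab

The full D-flat added-ninth chord is Db, F, Ab, Eb.
Comparing with the voicing, the perfect 5th (5th) — Ab — is absent.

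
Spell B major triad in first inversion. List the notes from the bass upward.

In root position, B major triad is B–D-sharp–F-sharp.
First inversion puts the third (D-sharp) in the bass.

D-sharp, F-sharp, B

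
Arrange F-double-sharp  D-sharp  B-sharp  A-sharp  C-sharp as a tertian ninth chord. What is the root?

B-sharp

Stacking in thirds gives B-sharp – D-sharp – F-double-sharp – A-sharp – C-sharp, so B-sharp is the root — B-sharp minor seventh flat nine.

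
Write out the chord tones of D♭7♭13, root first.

Root Db, quality dominant seventh flat thirteen:
Db — root
F — major 3rd
Ab — perfect 5th
Cb — minor 7th
Bbb — minor 13th

Db – F – Ab – Cb – Bbb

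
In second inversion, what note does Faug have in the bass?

C♯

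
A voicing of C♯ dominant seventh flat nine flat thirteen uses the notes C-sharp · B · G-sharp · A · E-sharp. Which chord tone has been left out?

D

C♯ dominant seventh flat nine flat thirteen = C-sharp, E-sharp, G-sharp, B, D, A. The voicing lacks the 9th (minor 9th), D.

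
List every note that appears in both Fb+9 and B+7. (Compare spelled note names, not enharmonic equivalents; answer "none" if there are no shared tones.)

Fb+9: Fb Ab C Ebb Gb
B+7: B D# F## A
Common to both → none.

none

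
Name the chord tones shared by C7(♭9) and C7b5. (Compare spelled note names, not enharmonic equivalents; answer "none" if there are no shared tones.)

C, E, Bb

C7(♭9): C E G Bb Db
C7b5: C E Gb Bb
Common to both → C, E, Bb.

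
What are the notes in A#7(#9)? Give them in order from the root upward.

A#  C##  E#  G#  B##

Root A#, quality dominant seventh sharp nine:
- root: A#
- major 3rd: C##
- perfect 5th: E#
- minor 7th: G#
- augmented 9th: B##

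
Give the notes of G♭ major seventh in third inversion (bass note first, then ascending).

F – G♭ – B♭ – D♭

G♭ major seventh = G♭–B♭–D♭–F; third inversion → seventh (F) lowest.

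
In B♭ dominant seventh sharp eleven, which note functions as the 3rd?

D

B♭ dominant seventh sharp eleven is built on Bb; its 3rd is a major 3rd above the root.
A third above B uses the letter D, and the major 3rd above Bb is D.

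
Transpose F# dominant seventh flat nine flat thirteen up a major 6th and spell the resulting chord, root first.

F# up a major 6th → D#. New chord: D# dominant seventh flat nine flat thirteen.
root → D#
3rd (major 3rd) → F##
5th (perfect 5th) → A#
7th (minor 7th) → C#
9th (minor 9th) → E
13th (minor 13th) → B

D# – F## – A# – C# – E – B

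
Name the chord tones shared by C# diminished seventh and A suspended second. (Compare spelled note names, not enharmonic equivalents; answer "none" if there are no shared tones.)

C# diminished seventh: C-sharp E G B-flat
A suspended second: A B E
Common to both → E.

E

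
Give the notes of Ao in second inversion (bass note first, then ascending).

Ao = A–C–Eb; second inversion → fifth (Eb) lowest.

Eb – A – C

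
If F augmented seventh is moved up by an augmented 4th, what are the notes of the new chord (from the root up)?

B, D-sharp, F-double-sharp, A

F up an augmented 4th → B. New chord: B augmented seventh.
- root: B
- major 3rd: D-sharp
- augmented 5th: F-double-sharp
- minor 7th: A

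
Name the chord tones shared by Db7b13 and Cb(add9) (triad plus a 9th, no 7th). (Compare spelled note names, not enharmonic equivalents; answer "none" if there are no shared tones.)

Db7b13: Db F Ab Cb Bbb
Cb(add9): Cb Eb Gb Db
Common to both → Db, Cb.

Db  Cb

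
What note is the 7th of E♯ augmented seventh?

D#

Root of E♯ augmented seventh = E#. The 7th is a minor 7th: E# up a minor 7th → D#.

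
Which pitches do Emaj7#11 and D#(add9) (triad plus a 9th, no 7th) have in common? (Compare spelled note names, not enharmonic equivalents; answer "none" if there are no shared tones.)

D♯  A♯

Emaj7#11: E G♯ B D♯ A♯
D#(add9): D♯ F𝄪 A♯ E♯
Common to both → D♯, A♯.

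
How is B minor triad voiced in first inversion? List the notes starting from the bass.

D  F-sharp  B

In root position, B minor triad is B–D–F-sharp.
First inversion puts the third (D) in the bass.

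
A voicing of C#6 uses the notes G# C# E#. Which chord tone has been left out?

A#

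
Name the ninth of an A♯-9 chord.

B#

A♯-9 is built on A#; its 9th is a major 9th above the root.
A second above A uses the letter B, and the major 9th above A# is B#.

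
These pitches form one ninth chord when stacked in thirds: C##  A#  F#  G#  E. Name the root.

F#

Stacking in thirds gives F# – A# – C## – E – G#, so F# is the root — F# dominant ninth sharp five.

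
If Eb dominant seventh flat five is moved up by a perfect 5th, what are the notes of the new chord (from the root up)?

Transposed root: E-flat → B-flat (perfect 5th up). So we spell B-flat dominant seventh flat five:
Root: B-flat
Major 3rd (3rd): D
Diminished 5th (5th): F-flat
Minor 7th (7th): A-flat

B-flat, D, F-flat, A-flat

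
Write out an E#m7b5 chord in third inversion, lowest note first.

E#m7b5 = E♯–G♯–B–D♯; third inversion → seventh (D♯) lowest.

D♯ – E♯ – G♯ – B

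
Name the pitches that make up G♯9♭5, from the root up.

G# B# D F# A#

G♯9♭5 is a dominant ninth flat five built on G#.
Root: G#
Major 3rd (3rd): B#
Diminished 5th (5th): D
Minor 7th (7th): F#
Major 9th (9th): A#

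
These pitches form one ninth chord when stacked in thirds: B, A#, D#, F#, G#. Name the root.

Arranged so that each adjacent pair is a third by letter name: G# – B – D# – F# – A#.
The bottom of that stack, G#, is the root (this is G# minor ninth).

G#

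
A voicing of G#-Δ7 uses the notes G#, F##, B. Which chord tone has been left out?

D#

The full G#-Δ7 chord is G#, B, D#, F##.
Comparing with the voicing, the perfect 5th (5th) — D# — is absent.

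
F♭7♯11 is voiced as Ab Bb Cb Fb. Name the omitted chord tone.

Ebb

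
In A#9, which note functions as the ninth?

B#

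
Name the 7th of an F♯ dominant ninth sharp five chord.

E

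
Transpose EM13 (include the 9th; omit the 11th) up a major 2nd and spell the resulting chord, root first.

A major 2nd up from E is F#, so the new chord is F# major thirteenth.
Root: F#
Major 3rd (3rd): A#
Perfect 5th (5th): C#
Major 7th (7th): E#
Major 9th (9th): G#
Major 13th (13th): D#

F#  A#  C#  E#  G#  D#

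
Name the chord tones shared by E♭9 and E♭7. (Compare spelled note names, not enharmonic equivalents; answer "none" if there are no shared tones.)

Eb, G, Bb, Db

E♭9 = Eb, G, Bb, Db, F.
E♭7 = Eb, G, Bb, Db.
Shared: Eb, G, Bb, Db.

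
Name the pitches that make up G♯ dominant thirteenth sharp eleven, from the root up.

G♯ dominant thirteenth sharp eleven is a dominant thirteenth sharp eleven built on G#.
root → G#
3rd (major 3rd) → B#
5th (perfect 5th) → D#
7th (minor 7th) → F#
9th (major 9th) → A#
11th (augmented 11th) → C##
13th (major 13th) → E#

G#, B#, D#, F#, A#, C##, E#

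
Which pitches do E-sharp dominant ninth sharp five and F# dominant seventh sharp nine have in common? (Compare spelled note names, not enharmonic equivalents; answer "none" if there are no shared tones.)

E-sharp dominant ninth sharp five: E-sharp G-double-sharp B-double-sharp D-sharp F-double-sharp
F# dominant seventh sharp nine: F-sharp A-sharp C-sharp E G-double-sharp
Common to both → G-double-sharp.

G-double-sharp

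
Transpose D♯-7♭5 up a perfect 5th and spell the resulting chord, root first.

Transposed root: D# → A# (perfect 5th up). So we spell A# half-diminished seventh:
Root: A#
Minor 3rd (3rd): C#
Diminished 5th (5th): E
Minor 7th (7th): G#

A# C# E G#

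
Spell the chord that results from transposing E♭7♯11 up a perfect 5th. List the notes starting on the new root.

Bb, D, F, Ab, E

A perfect 5th up from Eb is Bb, so the new chord is Bb dominant seventh sharp eleven.
- root: Bb
- major 3rd: D
- perfect 5th: F
- minor 7th: Ab
- augmented 11th: E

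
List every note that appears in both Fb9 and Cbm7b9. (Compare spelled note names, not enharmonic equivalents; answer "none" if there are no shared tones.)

Fb9 = Fb, Ab, Cb, Ebb, Gb.
Cbm7b9 = Cb, Ebb, Gb, Bbb, Dbb.
Shared: Cb, Ebb, Gb.

Cb  Ebb  Gb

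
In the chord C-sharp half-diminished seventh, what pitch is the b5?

C-sharp half-diminished seventh is built on C-sharp; its 5th is a diminished 5th above the root.
A fifth above C uses the letter G, and the diminished 5th above C-sharp is G.

G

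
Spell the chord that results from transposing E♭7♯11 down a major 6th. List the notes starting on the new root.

G♭ B♭ D♭ F♭ C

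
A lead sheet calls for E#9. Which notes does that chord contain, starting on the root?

E# G## B# D# F##

E#9 is a dominant ninth built on E#.
root → E#
3rd (major 3rd) → G##
5th (perfect 5th) → B#
7th (minor 7th) → D#
9th (major 9th) → F##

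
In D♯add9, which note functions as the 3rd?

F##

Root of D♯add9 = D#. The 3rd is a major 3rd: D# up a major 3rd → F##.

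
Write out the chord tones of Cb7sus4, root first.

Cb, Fb, Gb, Bbb

Cb7sus4: dominant seventh suspended fourth on Cb.
root → Cb
4th (perfect 4th) → Fb
5th (perfect 5th) → Gb
7th (minor 7th) → Bbb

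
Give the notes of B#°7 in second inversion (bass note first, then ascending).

F# – A – B# – D#

In root position, B#°7 is B#–D#–F#–A.
Second inversion puts the fifth (F#) in the bass.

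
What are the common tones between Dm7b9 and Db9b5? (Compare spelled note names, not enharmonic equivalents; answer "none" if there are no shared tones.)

Dm7b9: D F A C Eb
Db9b5: Db F Abb Cb Eb
Common to both → F, Eb.

F Eb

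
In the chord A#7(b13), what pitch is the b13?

F#

A#7(b13) is built on A#; its 13th is a minor 13th above the root.
A sixth above A uses the letter F, and the minor 13th above A# is F#.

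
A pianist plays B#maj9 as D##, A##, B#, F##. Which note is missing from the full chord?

C##

B#maj9 = B#, D##, F##, A##, C##. The voicing lacks the 9th (major 9th), C##.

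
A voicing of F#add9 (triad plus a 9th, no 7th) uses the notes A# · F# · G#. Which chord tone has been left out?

C#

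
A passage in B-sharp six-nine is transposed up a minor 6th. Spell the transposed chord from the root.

G#  B#  D#  E#  A#

Transposed root: B# → G# (minor 6th up). So we spell G# six-nine:
- root: G#
- major 3rd: B#
- perfect 5th: D#
- major 6th: E#
- major 9th: A#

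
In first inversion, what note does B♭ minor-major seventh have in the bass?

B♭ minor-major seventh = Bb–Db–F–A. First inversion → third in the bass = Db.

Db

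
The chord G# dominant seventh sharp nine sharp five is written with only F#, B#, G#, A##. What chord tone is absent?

G# dominant seventh sharp nine sharp five = G#, B#, D##, F#, A##. The voicing lacks the 5th (augmented 5th), D##.

D##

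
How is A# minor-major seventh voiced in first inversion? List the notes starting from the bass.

In root position, A# minor-major seventh is A-sharp–C-sharp–E-sharp–G-double-sharp.
First inversion puts the third (C-sharp) in the bass.

C-sharp, E-sharp, G-double-sharp, A-sharp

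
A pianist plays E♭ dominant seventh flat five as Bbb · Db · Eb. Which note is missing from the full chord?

E♭ dominant seventh flat five = Eb, G, Bbb, Db. The voicing lacks the 3rd (major 3rd), G.

G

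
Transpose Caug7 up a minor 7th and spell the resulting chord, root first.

Bb, D, F#, Ab

A minor 7th up from C is Bb, so the new chord is Bb augmented seventh.
Root: Bb
Major 3rd (3rd): D
Augmented 5th (5th): F#
Minor 7th (7th): Ab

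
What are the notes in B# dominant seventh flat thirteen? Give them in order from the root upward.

B#, D##, F##, A#, G#

Root B#, quality dominant seventh flat thirteen:
root → B#
3rd (major 3rd) → D##
5th (perfect 5th) → F##
7th (minor 7th) → A#
13th (minor 13th) → G#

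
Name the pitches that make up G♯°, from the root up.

G#, B, D

G♯° is a diminished triad built on G#.
Root: G#
Minor 3rd (3rd): B
Diminished 5th (5th): D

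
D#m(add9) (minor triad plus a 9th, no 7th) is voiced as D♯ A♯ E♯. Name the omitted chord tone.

D#m(add9) = D♯, F♯, A♯, E♯. The voicing lacks the 3rd (minor 3rd), F♯.

F♯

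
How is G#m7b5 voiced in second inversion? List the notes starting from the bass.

G#m7b5 = G♯–B–D–F♯; second inversion → fifth (D) lowest.

D, F♯, G♯, B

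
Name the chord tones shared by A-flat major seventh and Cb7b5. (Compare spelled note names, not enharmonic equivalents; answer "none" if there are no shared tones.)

Eb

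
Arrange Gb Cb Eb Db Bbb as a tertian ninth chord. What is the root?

Cb

Arranged so that each adjacent pair is a third by letter name: Cb – Eb – Gb – Bbb – Db.
The bottom of that stack, Cb, is the root (this is Cb dominant ninth).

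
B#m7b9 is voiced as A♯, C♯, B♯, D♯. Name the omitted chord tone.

F𝄪

B#m7b9 = B♯, D♯, F𝄪, A♯, C♯. The voicing lacks the 5th (perfect 5th), F𝄪.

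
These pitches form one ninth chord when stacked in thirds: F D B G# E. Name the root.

Arranged so that each adjacent pair is a third by letter name: E – G# – B – D – F.
The bottom of that stack, E, is the root (this is E dominant seventh flat nine).

E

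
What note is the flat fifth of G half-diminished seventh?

D-flat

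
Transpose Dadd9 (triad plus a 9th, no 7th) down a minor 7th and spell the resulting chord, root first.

A minor 7th down from D is E, so the new chord is E added-ninth.
- root: E
- major 3rd: G#
- perfect 5th: B
- major 9th: F#

E, G#, B, F#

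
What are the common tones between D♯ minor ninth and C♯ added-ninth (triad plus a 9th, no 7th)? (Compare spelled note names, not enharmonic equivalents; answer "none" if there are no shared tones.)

D-sharp – C-sharp – E-sharp

D♯ minor ninth: D-sharp F-sharp A-sharp C-sharp E-sharp
C♯ added-ninth: C-sharp E-sharp G-sharp D-sharp
Common to both → D-sharp, C-sharp, E-sharp.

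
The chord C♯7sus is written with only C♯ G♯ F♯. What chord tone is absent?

B

C♯7sus = C♯, F♯, G♯, B. The voicing lacks the 7th (minor 7th), B.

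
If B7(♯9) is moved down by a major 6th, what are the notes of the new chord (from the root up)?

Transposed root: B → D (major 6th down). So we spell D dominant seventh sharp nine:
D — root
F# — major 3rd
A — perfect 5th
C — minor 7th
E# — augmented 9th

D F# A C E#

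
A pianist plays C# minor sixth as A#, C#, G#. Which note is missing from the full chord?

The full C# minor sixth chord is C#, E, G#, A#.
Comparing with the voicing, the minor 3rd (3rd) — E — is absent.

E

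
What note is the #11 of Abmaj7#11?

D

Root of Abmaj7#11 = Ab. The 11th is an augmented 11th: Ab up an augmented 11th → D.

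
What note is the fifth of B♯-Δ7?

B♯-Δ7 is built on B#; its 5th is a perfect 5th above the root.
A fifth above B uses the letter F, and the perfect 5th above B# is F##.

F##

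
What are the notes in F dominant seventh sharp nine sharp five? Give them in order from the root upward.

F  A  C-sharp  E-flat  G-sharp

F dominant seventh sharp nine sharp five is a dominant seventh sharp nine sharp five built on F.
- root: F
- major 3rd: A
- augmented 5th: C-sharp
- minor 7th: E-flat
- augmented 9th: G-sharp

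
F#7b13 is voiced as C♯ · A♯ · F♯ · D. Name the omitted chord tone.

F#7b13 = F♯, A♯, C♯, E, D. The voicing lacks the 7th (minor 7th), E.

E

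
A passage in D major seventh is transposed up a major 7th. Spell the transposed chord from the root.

C# E# G# B#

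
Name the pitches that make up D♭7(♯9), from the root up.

Db, F, Ab, Cb, E

D♭7(♯9) is a dominant seventh sharp nine built on Db.
root → Db
3rd (major 3rd) → F
5th (perfect 5th) → Ab
7th (minor 7th) → Cb
9th (augmented 9th) → E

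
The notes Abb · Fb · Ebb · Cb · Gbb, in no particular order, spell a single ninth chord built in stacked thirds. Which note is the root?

Stacking in thirds gives Fb – Abb – Cb – Ebb – Gbb, so Fb is the root — Fb minor seventh flat nine.

Fb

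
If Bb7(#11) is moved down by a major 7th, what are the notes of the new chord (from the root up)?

Transposed root: Bb → Cb (major 7th down). So we spell Cb dominant seventh sharp eleven:
- root: Cb
- major 3rd: Eb
- perfect 5th: Gb
- minor 7th: Bbb
- augmented 11th: F

Cb  Eb  Gb  Bbb  F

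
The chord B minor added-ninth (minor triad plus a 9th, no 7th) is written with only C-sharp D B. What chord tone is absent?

B minor added-ninth = B, D, F-sharp, C-sharp. The voicing lacks the 5th (perfect 5th), F-sharp.

F-sharp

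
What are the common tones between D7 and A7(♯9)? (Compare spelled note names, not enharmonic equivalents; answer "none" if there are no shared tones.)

A

D7: D F♯ A C
A7(♯9): A C♯ E G B♯
Common to both → A.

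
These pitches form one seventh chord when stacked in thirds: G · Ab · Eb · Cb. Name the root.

Ab

Arranged so that each adjacent pair is a third by letter name: Ab – Cb – Eb – G.
The bottom of that stack, Ab, is the root (this is Ab minor-major seventh).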